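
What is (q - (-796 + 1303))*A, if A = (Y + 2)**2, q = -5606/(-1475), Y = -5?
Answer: -6679971/1475 ≈ -4528.8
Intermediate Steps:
q = 5606/1475 (q = -5606*(-1/1475) = 5606/1475 ≈ 3.8007)
A = 9 (A = (-5 + 2)**2 = (-3)**2 = 9)
(q - (-796 + 1303))*A = (5606/1475 - (-796 + 1303))*9 = (5606/1475 - 1*507)*9 = (5606/1475 - 507)*9 = -742219/1475*9 = -6679971/1475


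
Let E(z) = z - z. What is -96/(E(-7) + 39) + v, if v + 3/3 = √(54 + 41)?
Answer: -45/13 + √95 ≈ 6.2853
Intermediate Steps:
E(z) = 0
v = -1 + √95 (v = -1 + √(54 + 41) = -1 + √95 ≈ 8.7468)
-96/(E(-7) + 39) + v = -96/(0 + 39) + (-1 + √95) = -96/39 + (-1 + √95) = -96*1/39 + (-1 + √95) = -32/13 + (-1 + √95) = -45/13 + √95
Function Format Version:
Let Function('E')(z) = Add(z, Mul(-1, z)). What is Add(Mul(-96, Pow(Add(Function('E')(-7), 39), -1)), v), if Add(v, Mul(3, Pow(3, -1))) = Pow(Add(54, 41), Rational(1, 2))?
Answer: Add(Rational(-45, 13), Pow(95, Rational(1, 2))) ≈ 6.2853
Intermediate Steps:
Function('E')(z) = 0
v = Add(-1, Pow(95, Rational(1, 2))) (v = Add(-1, Pow(Add(54, 41), Rational(1, 2))) = Add(-1, Pow(95, Rational(1, 2))) ≈ 8.7468)
Add(Mul(-96, Pow(Add(Function('E')(-7), 39), -1)), v) = Add(Mul(-96, Pow(Add(0, 39), -1)), Add(-1, Pow(95, Rational(1, 2)))) = Add(Mul(-96, Pow(39, -1)), Add(-1, Pow(95, Rational(1, 2)))) = Add(Mul(-96, Rational(1, 39)), Add(-1, Pow(95, Rational(1, 2)))) = Add(Rational(-32, 13), Add(-1, Pow(95, Rational(1, 2)))) = Add(Rational(-45, 13), Pow(95, Rational(1, 2)))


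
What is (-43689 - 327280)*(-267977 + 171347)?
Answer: 35846734470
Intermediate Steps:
(-43689 - 327280)*(-267977 + 171347) = -370969*(-96630) = 35846734470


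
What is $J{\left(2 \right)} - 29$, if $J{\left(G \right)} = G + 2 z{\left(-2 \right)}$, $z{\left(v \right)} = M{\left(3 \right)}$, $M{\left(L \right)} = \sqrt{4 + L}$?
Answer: $-27 + 2 \sqrt{7} \approx -21.708$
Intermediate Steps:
$z{\left(v \right)} = \sqrt{7}$ ($z{\left(v \right)} = \sqrt{4 + 3} = \sqrt{7}$)
$J{\left(G \right)} = G + 2 \sqrt{7}$
$J{\left(2 \right)} - 29 = \left(2 + 2 \sqrt{7}\right) - 29 = -27 + 2 \sqrt{7}$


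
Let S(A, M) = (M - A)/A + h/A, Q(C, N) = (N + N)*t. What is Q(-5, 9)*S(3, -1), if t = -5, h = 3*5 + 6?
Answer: -510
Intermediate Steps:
h = 21 (h = 15 + 6 = 21)
Q(C, N) = -10*N (Q(C, N) = (N + N)*(-5) = (2*N)*(-5) = -10*N)
S(A, M) = 21/A + (M - A)/A (S(A, M) = (M - A)/A + 21/A = 21/A + (M - A)/A)
Q(-5, 9)*S(3, -1) = (-10*9)*((21 - 1 - 1*3)/3) = -30*(21 - 1 - 3) = -30*17 = -90*17/3 = -510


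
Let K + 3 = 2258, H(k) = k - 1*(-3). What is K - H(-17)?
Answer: 2269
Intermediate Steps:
H(k) = 3 + k (H(k) = k + 3 = 3 + k)
K = 2255 (K = -3 + 2258 = 2255)
K - H(-17) = 2255 - (3 - 17) = 2255 - 1*(-14) = 2255 + 14 = 2269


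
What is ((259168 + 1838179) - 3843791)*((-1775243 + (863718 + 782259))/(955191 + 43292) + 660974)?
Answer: -1152602695566186144/998483 ≈ -1.1544e+12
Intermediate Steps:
((259168 + 1838179) - 3843791)*((-1775243 + (863718 + 782259))/(955191 + 43292) + 660974) = (2097347 - 3843791)*((-1775243 + 1645977)/998483 + 660974) = -1746444*(-129266*1/998483 + 660974) = -1746444*(-129266/998483 + 660974) = -1746444*659971173176/998483 = -1152602695566186144/998483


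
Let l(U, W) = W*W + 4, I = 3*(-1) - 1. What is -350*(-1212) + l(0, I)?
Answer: 424220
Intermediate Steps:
I = -4 (I = -3 - 1 = -4)
l(U, W) = 4 + W**2 (l(U, W) = W**2 + 4 = 4 + W**2)
-350*(-1212) + l(0, I) = -350*(-1212) + (4 + (-4)**2) = 424200 + (4 + 16) = 424200 + 20 = 424220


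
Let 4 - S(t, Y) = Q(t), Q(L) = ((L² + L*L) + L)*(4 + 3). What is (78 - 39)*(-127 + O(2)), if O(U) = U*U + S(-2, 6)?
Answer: -6279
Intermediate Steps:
Q(L) = 7*L + 14*L² (Q(L) = ((L² + L²) + L)*7 = (2*L² + L)*7 = (L + 2*L²)*7 = 7*L + 14*L²)
S(t, Y) = 4 - 7*t*(1 + 2*t)
O(U) = -38 + U² (O(U) = U*U + (4 - 7*(-2)*(1 + 2*(-2))) = U² + (4 - 7*(-2)*(1 - 4)) = U² + (4 - 7*(-2)*(-3)) = U² + (4 - 42) = U² - 38 = -38 + U²)
(78 - 39)*(-127 + O(2)) = (78 - 39)*(-127 + (-38 + 2²)) = 39*(-127 + (-38 + 4)) = 39*(-127 - 34) = 39*(-161) = -6279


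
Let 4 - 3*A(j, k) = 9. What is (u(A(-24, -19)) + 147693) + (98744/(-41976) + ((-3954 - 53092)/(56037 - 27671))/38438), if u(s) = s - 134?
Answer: 422079076588881509/2860486810038 ≈ 1.4756e+5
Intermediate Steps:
A(j, k) = -5/3 (A(j, k) = 4/3 - ⅓*9 = 4/3 - 3 = -5/3)
u(s) = -134 + s
(u(A(-24, -19)) + 147693) + (98744/(-41976) + ((-3954 - 53092)/(56037 - 27671))/38438) = ((-134 - 5/3) + 147693) + (98744/(-41976) + ((-3954 - 53092)/(56037 - 27671))/38438) = (-407/3 + 147693) + (98744*(-1/41976) - 57046/28366*(1/38438)) = 442672/3 + (-12343/5247 - 57046*1/28366*(1/38438)) = 442672/3 + (-12343/5247 - 28523/14183*1/38438) = 442672/3 + (-12343/5247 - 28523/545166154) = 442672/3 - 6729135499003/2860486810038 = 422079076588881509/2860486810038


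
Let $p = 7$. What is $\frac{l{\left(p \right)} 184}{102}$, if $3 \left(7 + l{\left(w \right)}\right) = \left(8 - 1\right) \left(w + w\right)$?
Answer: $\frac{7084}{153} \approx 46.301$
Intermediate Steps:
$l{\left(w \right)} = -7 + \frac{14 w}{3}$ ($l{\left(w \right)} = -7 + \frac{\left(8 - 1\right) \left(w + w\right)}{3} = -7 + \frac{7 \cdot 2 w}{3} = -7 + \frac{14 w}{3}$)
$\frac{l{\left(p \right)} 184}{102} = \frac{\left(-7 + \frac{14}{3} \cdot 7\right) 184}{102} = \left(-7 + \frac{98}{3}\right) 184 \cdot \frac{1}{102} = \frac{77}{3} \cdot 184 \cdot \frac{1}{102} = \frac{14168}{3} \cdot \frac{1}{102} = \frac{7084}{153}$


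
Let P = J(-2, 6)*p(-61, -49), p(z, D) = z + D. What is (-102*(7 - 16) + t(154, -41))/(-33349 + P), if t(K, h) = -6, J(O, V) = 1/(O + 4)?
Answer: -228/8351 ≈ -0.027302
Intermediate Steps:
J(O, V) = 1/(4 + O)
p(z, D) = D + z
P = -55 (P = (-49 - 61)/(4 - 2) = -110/2 = (1/2)*(-110) = -55)
(-102*(7 - 16) + t(154, -41))/(-33349 + P) = (-102*(7 - 16) - 6)/(-33349 - 55) = (-102*(-9) - 6)/(-33404) = (918 - 6)*(-1/33404) = 912*(-1/33404) = -228/8351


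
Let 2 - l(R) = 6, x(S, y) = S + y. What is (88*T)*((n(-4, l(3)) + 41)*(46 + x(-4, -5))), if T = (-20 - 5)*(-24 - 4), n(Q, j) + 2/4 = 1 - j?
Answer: 103703600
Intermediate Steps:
l(R) = -4 (l(R) = 2 - 1*6 = 2 - 6 = -4)
n(Q, j) = ½ - j (n(Q, j) = -½ + (1 - j) = ½ - j)
T = 700 (T = -25*(-28) = 700)
(88*T)*((n(-4, l(3)) + 41)*(46 + x(-4, -5))) = (88*700)*(((½ - 1*(-4)) + 41)*(46 + (-4 - 5))) = 61600*(((½ + 4) + 41)*(46 - 9)) = 61600*((9/2 + 41)*37) = 61600*((91/2)*37) = 61600*(3367/2) = 103703600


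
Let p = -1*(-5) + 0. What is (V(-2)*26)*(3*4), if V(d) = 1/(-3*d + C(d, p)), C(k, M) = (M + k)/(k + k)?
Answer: 416/7 ≈ 59.429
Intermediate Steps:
p = 5 (p = 5 + 0 = 5)
C(k, M) = (M + k)/(2*k) (C(k, M) = (M + k)/((2*k)) = (M + k)*(1/(2*k)) = (M + k)/(2*k))
V(d) = 1/(-3*d + (5 + d)/(2*d))
(V(-2)*26)*(3*4) = ((2*(-2)/(5 - 2 - 6*(-2)**2))*26)*(3*4) = ((2*(-2)/(5 - 2 - 6*4))*26)*12 = ((2*(-2)/(5 - 2 - 24))*26)*12 = ((2*(-2)/(-21))*26)*12 = ((2*(-2)*(-1/21))*26)*12 = ((4/21)*26)*12 = (104/21)*12 = 416/7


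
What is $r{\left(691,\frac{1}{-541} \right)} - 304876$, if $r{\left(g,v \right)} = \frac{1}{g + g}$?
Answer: $- \frac{421338631}{1382} \approx -3.0488 \cdot 10^{5}$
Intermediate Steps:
$r{\left(g,v \right)} = \frac{1}{2 g}$
$r{\left(691,\frac{1}{-541} \right)} - 304876 = \frac{1}{2 \cdot 691} - 304876 = \frac{1}{2} \cdot \frac{1}{691} - 304876 = \frac{1}{1382} - 304876 = - \frac{421338631}{1382}$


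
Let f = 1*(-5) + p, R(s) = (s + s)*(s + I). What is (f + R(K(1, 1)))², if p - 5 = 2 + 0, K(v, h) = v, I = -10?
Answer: 256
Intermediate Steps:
R(s) = 2*s*(-10 + s) (R(s) = (s + s)*(s - 10) = (2*s)*(-10 + s) = 2*s*(-10 + s))
p = 7 (p = 5 + (2 + 0) = 5 + 2 = 7)
f = 2 (f = 1*(-5) + 7 = -5 + 7 = 2)
(f + R(K(1, 1)))² = (2 + 2*1*(-10 + 1))² = (2 + 2*1*(-9))² = (2 - 18)² = (-16)² = 256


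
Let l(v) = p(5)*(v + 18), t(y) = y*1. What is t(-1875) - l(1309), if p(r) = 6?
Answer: -9837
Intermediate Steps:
t(y) = y
l(v) = 108 + 6*v (l(v) = 6*(v + 18) = 6*(18 + v) = 108 + 6*v)
t(-1875) - l(1309) = -1875 - (108 + 6*1309) = -1875 - (108 + 7854) = -1875 - 1*7962 = -1875 - 7962 = -9837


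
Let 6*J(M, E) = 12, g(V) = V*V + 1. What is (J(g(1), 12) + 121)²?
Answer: 15129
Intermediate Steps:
g(V) = 1 + V² (g(V) = V² + 1 = 1 + V²)
J(M, E) = 2 (J(M, E) = (⅙)*12 = 2)
(J(g(1), 12) + 121)² = (2 + 121)² = 123² = 15129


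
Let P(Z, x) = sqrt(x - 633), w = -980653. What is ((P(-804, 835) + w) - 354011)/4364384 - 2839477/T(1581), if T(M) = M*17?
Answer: -1553554968937/14662693596 + sqrt(202)/4364384 ≈ -105.95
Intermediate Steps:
P(Z, x) = sqrt(-633 + x)
T(M) = 17*M
((P(-804, 835) + w) - 354011)/4364384 - 2839477/T(1581) = ((sqrt(-633 + 835) - 980653) - 354011)/4364384 - 2839477/(17*1581) = ((sqrt(202) - 980653) - 354011)*(1/4364384) - 2839477/26877 = ((-980653 + sqrt(202)) - 354011)*(1/4364384) - 2839477*1/26877 = (-1334664 + sqrt(202))*(1/4364384) - 2839477/26877 = (-166833/545548 + sqrt(202)/4364384) - 2839477/26877 = -1553554968937/14662693596 + sqrt(202)/4364384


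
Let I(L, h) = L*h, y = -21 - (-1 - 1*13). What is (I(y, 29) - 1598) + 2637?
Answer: 836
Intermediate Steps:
y = -7 (y = -21 - (-1 - 13) = -21 - 1*(-14) = -21 + 14 = -7)
(I(y, 29) - 1598) + 2637 = (-7*29 - 1598) + 2637 = (-203 - 1598) + 2637 = -1801 + 2637 = 836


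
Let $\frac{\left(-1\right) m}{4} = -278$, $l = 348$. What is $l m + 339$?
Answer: $387315$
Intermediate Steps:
$m = 1112$ ($m = \left(-4\right) \left(-278\right) = 1112$)
$l m + 339 = 348 \cdot 1112 + 339 = 386976 + 339 = 387315$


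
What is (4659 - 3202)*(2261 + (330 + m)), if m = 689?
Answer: 4778960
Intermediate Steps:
(4659 - 3202)*(2261 + (330 + m)) = (4659 - 3202)*(2261 + (330 + 689)) = 1457*(2261 + 1019) = 1457*3280 = 4778960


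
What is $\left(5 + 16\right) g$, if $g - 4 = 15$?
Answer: $399$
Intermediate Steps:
$g = 19$ ($g = 4 + 15 = 19$)
$\left(5 + 16\right) g = \left(5 + 16\right) 19 = 21 \cdot 19 = 399$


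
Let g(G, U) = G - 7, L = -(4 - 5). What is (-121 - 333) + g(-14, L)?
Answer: -475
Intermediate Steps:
L = 1 (L = -1*(-1) = 1)
g(G, U) = -7 + G
(-121 - 333) + g(-14, L) = (-121 - 333) + (-7 - 14) = -454 - 21 = -475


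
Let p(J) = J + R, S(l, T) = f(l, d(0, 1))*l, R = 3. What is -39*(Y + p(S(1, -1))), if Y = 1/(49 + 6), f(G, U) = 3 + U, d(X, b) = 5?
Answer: -23634/55 ≈ -429.71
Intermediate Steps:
S(l, T) = 8*l (S(l, T) = (3 + 5)*l = 8*l)
p(J) = 3 + J (p(J) = J + 3 = 3 + J)
Y = 1/55 ≈ 0.018182
-39*(Y + p(S(1, -1))) = -39*(1/55 + (3 + 8*1)) = -39*(1/55 + (3 + 8)) = -39*(1/55 + 11) = -39*606/55 = -23634/55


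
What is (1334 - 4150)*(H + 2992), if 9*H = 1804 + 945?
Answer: -83570432/9 ≈ -9.2856e+6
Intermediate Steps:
H = 2749/9 (H = (1804 + 945)/9 = (⅑)*2749 = 2749/9 ≈ 305.44)
(1334 - 4150)*(H + 2992) = (1334 - 4150)*(2749/9 + 2992) = -2816*29677/9 = -83570432/9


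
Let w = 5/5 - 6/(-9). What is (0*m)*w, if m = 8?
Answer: 0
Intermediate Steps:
w = 5/3 (w = 5*(⅕) - 6*(-⅑) = 1 + ⅔ = 5/3 ≈ 1.6667)
(0*m)*w = (0*8)*(5/3) = 0*(5/3) = 0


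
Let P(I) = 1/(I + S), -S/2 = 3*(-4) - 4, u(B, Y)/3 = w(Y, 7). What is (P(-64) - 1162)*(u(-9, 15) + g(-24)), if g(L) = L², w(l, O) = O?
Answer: -22199445/32 ≈ -6.9373e+5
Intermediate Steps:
u(B, Y) = 21 (u(B, Y) = 3*7 = 21)
S = 32 (S = -2*(3*(-4) - 4) = -2*(-12 - 4) = -2*(-16) = 32)
P(I) = 1/(32 + I) (P(I) = 1/(I + 32) = 1/(32 + I))
(P(-64) - 1162)*(u(-9, 15) + g(-24)) = (1/(32 - 64) - 1162)*(21 + (-24)²) = (1/(-32) - 1162)*(21 + 576) = (-1/32 - 1162)*597 = -37185/32*597 = -22199445/32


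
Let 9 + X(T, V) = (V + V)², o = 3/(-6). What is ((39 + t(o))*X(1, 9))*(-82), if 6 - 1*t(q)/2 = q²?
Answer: -1304415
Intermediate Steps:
o = -½ (o = 3*(-⅙) = -½ ≈ -0.50000)
t(q) = 12 - 2*q²
X(T, V) = -9 + 4*V² (X(T, V) = -9 + (V + V)² = -9 + (2*V)² = -9 + 4*V²)
((39 + t(o))*X(1, 9))*(-82) = ((39 + (12 - 2*(-½)²))*(-9 + 4*9²))*(-82) = ((39 + (12 - 2*¼))*(-9 + 4*81))*(-82) = ((39 + (12 - ½))*(-9 + 324))*(-82) = ((39 + 23/2)*315)*(-82) = ((101/2)*315)*(-82) = (31815/2)*(-82) = -1304415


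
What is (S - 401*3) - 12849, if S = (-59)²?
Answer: -10571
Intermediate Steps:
S = 3481
(S - 401*3) - 12849 = (3481 - 401*3) - 12849 = (3481 - 1203) - 12849 = 2278 - 12849 = -10571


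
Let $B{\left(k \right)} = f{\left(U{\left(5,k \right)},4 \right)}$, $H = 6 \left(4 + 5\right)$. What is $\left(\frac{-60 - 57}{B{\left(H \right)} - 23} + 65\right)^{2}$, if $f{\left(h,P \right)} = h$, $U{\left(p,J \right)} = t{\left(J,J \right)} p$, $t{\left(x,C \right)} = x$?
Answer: $\frac{1503076}{361} \approx 4163.6$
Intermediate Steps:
$H = 54$ ($H = 6 \cdot 9 = 54$)
$U{\left(p,J \right)} = J p$
$B{\left(k \right)} = 5 k$ ($B{\left(k \right)} = k 5 = 5 k$)
$\left(\frac{-60 - 57}{B{\left(H \right)} - 23} + 65\right)^{2} = \left(\frac{-60 - 57}{5 \cdot 54 - 23} + 65\right)^{2} = \left(- \frac{117}{270 - 23} + 65\right)^{2} = \left(- \frac{117}{247} + 65\right)^{2} = \left(\left(-117\right) \frac{1}{247} + 65\right)^{2} = \left(- \frac{9}{19} + 65\right)^{2} = \left(\frac{1226}{19}\right)^{2} = \frac{1503076}{361}$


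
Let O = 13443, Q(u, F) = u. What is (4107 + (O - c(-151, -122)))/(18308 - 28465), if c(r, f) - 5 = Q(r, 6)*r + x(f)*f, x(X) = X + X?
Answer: 35024/10157 ≈ 3.4483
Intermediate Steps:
x(X) = 2*X
c(r, f) = 5 + r² + 2*f² (c(r, f) = 5 + (r*r + (2*f)*f) = 5 + (r² + 2*f²) = 5 + r² + 2*f²)
(4107 + (O - c(-151, -122)))/(18308 - 28465) = (4107 + (13443 - (5 + (-151)² + 2*(-122)²)))/(18308 - 28465) = (4107 + (13443 - (5 + 22801 + 2*14884)))/(-10157) = (4107 + (13443 - (5 + 22801 + 29768)))*(-1/10157) = (4107 + (13443 - 1*52574))*(-1/10157) = (4107 + (13443 - 52574))*(-1/10157) = (4107 - 39131)*(-1/10157) = -35024*(-1/10157) = 35024/10157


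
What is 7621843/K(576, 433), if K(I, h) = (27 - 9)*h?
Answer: 7621843/7794 ≈ 977.91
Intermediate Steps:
K(I, h) = 18*h
7621843/K(576, 433) = 7621843/((18*433)) = 7621843/7794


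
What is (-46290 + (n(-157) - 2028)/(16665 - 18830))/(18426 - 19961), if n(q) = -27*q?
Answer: 100220061/3323275 ≈ 30.157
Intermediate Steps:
(-46290 + (n(-157) - 2028)/(16665 - 18830))/(18426 - 19961) = (-46290 + (-27*(-157) - 2028)/(16665 - 18830))/(18426 - 19961) = (-46290 + (4239 - 2028)/(-2165))/(-1535) = (-46290 + 2211*(-1/2165))*(-1/1535) = (-46290 - 2211/2165)*(-1/1535) = -100220061/2165*(-1/1535) = 100220061/3323275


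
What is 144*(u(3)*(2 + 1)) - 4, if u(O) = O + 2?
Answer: 2156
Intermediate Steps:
u(O) = 2 + O
144*(u(3)*(2 + 1)) - 4 = 144*((2 + 3)*(2 + 1)) - 4 = 144*(5*3) - 4 = 144*15 - 4 = 2160 - 4 = 2156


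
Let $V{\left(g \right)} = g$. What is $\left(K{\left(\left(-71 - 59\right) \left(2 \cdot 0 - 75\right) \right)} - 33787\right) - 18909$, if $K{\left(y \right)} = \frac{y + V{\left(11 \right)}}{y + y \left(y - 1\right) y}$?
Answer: $- \frac{48836772725276239}{926764322250} \approx -52696.0$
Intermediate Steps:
$K{\left(y \right)} = \frac{11 + y}{y + y^{2} \left(-1 + y\right)}$ ($K{\left(y \right)} = \frac{y + 11}{y + y \left(y - 1\right) y} = \frac{11 + y}{y + y \left(-1 + y\right) y} = \frac{11 + y}{y + y^{2} \left(-1 + y\right)}$)
$\left(K{\left(\left(-71 - 59\right) \left(2 \cdot 0 - 75\right) \right)} - 33787\right) - 18909 = \left(\frac{11 + \left(-71 - 59\right) \left(2 \cdot 0 - 75\right)}{\left(-71 - 59\right) \left(2 \cdot 0 - 75\right) \left(1 + \left(\left(-71 - 59\right) \left(2 \cdot 0 - 75\right)\right)^{2} - \left(-71 - 59\right) \left(2 \cdot 0 - 75\right)\right)} - 33787\right) - 18909 = \left(\frac{11 - 130 \left(0 - 75\right)}{- 130 \left(0 - 75\right) \left(1 + \left(- 130 \left(0 - 75\right)\right)^{2} - - 130 \left(0 - 75\right)\right)} - 33787\right) - 18909 = \left(\frac{11 - -9750}{\left(-130\right) \left(-75\right) \left(1 + \left(\left(-130\right) \left(-75\right)\right)^{2} - \left(-130\right) \left(-75\right)\right)} - 33787\right) - 18909 = \left(\frac{11 + 9750}{9750 \left(1 + 9750^{2} - 9750\right)} - 33787\right) - 18909 = \left(\frac{1}{9750} \frac{1}{1 + 95062500 - 9750} \cdot 9761 - 33787\right) - 18909 = \left(\frac{1}{9750} \cdot \frac{1}{95052751} \cdot 9761 - 33787\right) - 18909 = \left(\frac{9761}{926764322250} - 33787\right) - 18909 = - \frac{31312586155850989}{926764322250} - 18909 = - \frac{48836772725276239}{926764322250}$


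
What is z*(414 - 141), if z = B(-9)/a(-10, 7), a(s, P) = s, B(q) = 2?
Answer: -273/5 ≈ -54.600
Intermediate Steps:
z = -1/5 (z = 2/(-10) = 2*(-1/10) = -1/5 ≈ -0.20000)
z*(414 - 141) = -(414 - 141)/5 = -1/5*273 = -273/5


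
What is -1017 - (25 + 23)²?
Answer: -3321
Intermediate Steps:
-1017 - (25 + 23)² = -1017 - 1*48² = -1017 - 1*2304 = -1017 - 2304 = -3321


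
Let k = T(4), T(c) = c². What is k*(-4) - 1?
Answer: -65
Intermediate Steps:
k = 16 (k = 4² = 16)
k*(-4) - 1 = 16*(-4) - 1 = -64 - 1 = -65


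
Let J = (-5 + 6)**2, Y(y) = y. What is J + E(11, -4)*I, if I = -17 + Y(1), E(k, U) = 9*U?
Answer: 577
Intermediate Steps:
I = -16 (I = -17 + 1 = -16)
J = 1 (J = 1**2 = 1)
J + E(11, -4)*I = 1 + (9*(-4))*(-16) = 1 - 36*(-16) = 1 + 576 = 577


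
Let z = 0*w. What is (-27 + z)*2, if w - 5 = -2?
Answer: -54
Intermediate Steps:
w = 3 (w = 5 - 2 = 3)
z = 0 (z = 0*3 = 0)
(-27 + z)*2 = (-27 + 0)*2 = -27*2 = -54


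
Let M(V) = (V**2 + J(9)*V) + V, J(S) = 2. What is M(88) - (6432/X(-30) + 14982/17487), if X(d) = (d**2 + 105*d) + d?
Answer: 4435557782/553755 ≈ 8010.0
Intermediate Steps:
X(d) = d**2 + 106*d
M(V) = V**2 + 3*V (M(V) = (V**2 + 2*V) + V = V**2 + 3*V)
M(88) - (6432/X(-30) + 14982/17487) = 88*(3 + 88) - (6432/((-30*(106 - 30))) + 14982/17487) = 88*91 - (6432/((-30*76)) + 14982*(1/17487)) = 8008 - (6432/(-2280) + 4994/5829) = 8008 - (6432*(-1/2280) + 4994/5829) = 8008 - (-268/95 + 4994/5829) = 8008 - 1*(-1087742/553755) = 8008 + 1087742/553755 = 4435557782/553755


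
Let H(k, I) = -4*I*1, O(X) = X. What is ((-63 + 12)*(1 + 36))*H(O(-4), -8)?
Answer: -60384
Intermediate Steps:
H(k, I) = -4*I
((-63 + 12)*(1 + 36))*H(O(-4), -8) = ((-63 + 12)*(1 + 36))*(-4*(-8)) = -51*37*32 = -1887*32 = -60384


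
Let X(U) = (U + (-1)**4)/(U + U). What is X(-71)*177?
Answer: 6195/71 ≈ 87.254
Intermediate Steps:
X(U) = (1 + U)/(2*U) (X(U) = (U + 1)/((2*U)) = (1 + U)*(1/(2*U)) = (1 + U)/(2*U))
X(-71)*177 = ((1/2)*(1 - 71)/(-71))*177 = ((1/2)*(-1/71)*(-70))*177 = (35/71)*177 = 6195/71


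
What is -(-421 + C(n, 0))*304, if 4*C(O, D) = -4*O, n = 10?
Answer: 131024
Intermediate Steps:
C(O, D) = -O (C(O, D) = (-4*O)/4 = -O)
-(-421 + C(n, 0))*304 = -(-421 - 1*10)*304 = -(-421 - 10)*304 = -(-431)*304 = -1*(-131024) = 131024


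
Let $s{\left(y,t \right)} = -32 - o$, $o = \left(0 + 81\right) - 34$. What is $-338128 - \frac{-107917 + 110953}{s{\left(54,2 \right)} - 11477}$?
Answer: $- \frac{325617011}{963} \approx -3.3813 \cdot 10^{5}$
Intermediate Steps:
$o = 47$ ($o = 81 - 34 = 47$)
$s{\left(y,t \right)} = -79$ ($s{\left(y,t \right)} = -32 - 47 = -79$)
$-338128 - \frac{-107917 + 110953}{s{\left(54,2 \right)} - 11477} = -338128 - \frac{-107917 + 110953}{-79 - 11477} = -338128 - \frac{3036}{-11556} = -338128 - 3036 \left(- \frac{1}{11556}\right) = -338128 - - \frac{253}{963} = -338128 + \frac{253}{963} = - \frac{325617011}{963}$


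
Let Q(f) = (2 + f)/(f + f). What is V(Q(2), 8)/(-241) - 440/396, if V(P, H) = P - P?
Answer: -10/9 ≈ -1.1111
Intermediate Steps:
Q(f) = (2 + f)/(2*f) (Q(f) = (2 + f)/((2*f)) = (2 + f)*(1/(2*f)) = (2 + f)/(2*f))
V(P, H) = 0
V(Q(2), 8)/(-241) - 440/396 = 0/(-241) - 440/396 = 0*(-1/241) - 440*1/396 = 0 - 10/9 = -10/9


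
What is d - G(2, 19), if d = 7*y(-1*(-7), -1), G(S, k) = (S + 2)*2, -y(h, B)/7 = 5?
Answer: -253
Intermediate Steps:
y(h, B) = -35 (y(h, B) = -7*5 = -35)
G(S, k) = 4 + 2*S (G(S, k) = (2 + S)*2 = 4 + 2*S)
d = -245 (d = 7*(-35) = -245)
d - G(2, 19) = -245 - (4 + 2*2) = -245 - (4 + 4) = -245 - 1*8 = -245 - 8 = -253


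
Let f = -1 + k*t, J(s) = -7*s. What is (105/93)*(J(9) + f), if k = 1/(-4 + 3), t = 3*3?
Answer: -2555/31 ≈ -82.419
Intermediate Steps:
t = 9
k = -1 (k = 1/(-1) = -1)
f = -10 (f = -1 - 1*9 = -1 - 9 = -10)
(105/93)*(J(9) + f) = (105/93)*(-7*9 - 10) = (105*(1/93))*(-63 - 10) = (35/31)*(-73) = -2555/31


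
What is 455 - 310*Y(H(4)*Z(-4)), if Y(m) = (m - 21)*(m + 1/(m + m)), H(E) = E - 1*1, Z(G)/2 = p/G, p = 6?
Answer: -251285/3 ≈ -83762.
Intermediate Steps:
Z(G) = 12/G (Z(G) = 2*(6/G) = 12/G)
H(E) = -1 + E (H(E) = E - 1 = -1 + E)
Y(m) = (-21 + m)*(m + 1/(2*m))
455 - 310*Y(H(4)*Z(-4)) = 455 - 310*(½ + ((-1 + 4)*(12/(-4)))² - 21*(-1 + 4)*12/(-4) - 21*(-1/(3*(-1 + 4)))/2) = 455 - 310*(½ + (3*(12*(-¼)))² - 63*12*(-¼) - 21/(2*(3*(12*(-¼))))) = 455 - 310*(½ + (3*(-3))² - 63*(-3) - 21/(2*(3*(-3)))) = 455 - 310*(½ + (-9)² - 21*(-9) - 21/2/(-9)) = 455 - 310*(½ + 81 + 189 - 21/2*(-⅑)) = 455 - 310*(½ + 81 + 189 + 7/6) = 455 - 310*815/3 = 455 - 252650/3 = -251285/3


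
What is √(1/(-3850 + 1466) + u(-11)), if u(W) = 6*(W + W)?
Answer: I*√46888661/596 ≈ 11.489*I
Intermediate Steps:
u(W) = 12*W (u(W) = 6*(2*W) = 12*W)
√(1/(-3850 + 1466) + u(-11)) = √(1/(-3850 + 1466) + 12*(-11)) = √(1/(-2384) - 132) = √(-1/2384 - 132) = √(-314689/2384) = I*√46888661/596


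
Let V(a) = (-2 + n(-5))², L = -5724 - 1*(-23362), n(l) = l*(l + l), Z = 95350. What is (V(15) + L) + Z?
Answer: 115292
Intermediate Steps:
n(l) = 2*l² (n(l) = l*(2*l) = 2*l²)
L = 17638 (L = -5724 + 23362 = 17638)
V(a) = 2304 (V(a) = (-2 + 2*(-5)²)² = (-2 + 2*25)² = (-2 + 50)² = 48² = 2304)
(V(15) + L) + Z = (2304 + 17638) + 95350 = 19942 + 95350 = 115292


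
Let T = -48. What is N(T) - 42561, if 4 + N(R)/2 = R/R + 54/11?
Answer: -468129/11 ≈ -42557.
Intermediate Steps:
N(R) = 42/11 (N(R) = -8 + 2*(R/R + 54/11) = -8 + 2*(1 + 54*(1/11)) = -8 + 2*(1 + 54/11) = -8 + 2*(65/11) = -8 + 130/11 = 42/11)
N(T) - 42561 = 42/11 - 42561 = -468129/11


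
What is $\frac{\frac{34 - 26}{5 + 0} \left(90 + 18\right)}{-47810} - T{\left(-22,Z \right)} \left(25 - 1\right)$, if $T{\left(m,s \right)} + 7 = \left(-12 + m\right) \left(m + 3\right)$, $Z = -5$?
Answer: $- \frac{1833035832}{119525} \approx -15336.0$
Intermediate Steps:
$T{\left(m,s \right)} = -7 + \left(-12 + m\right) \left(3 + m\right)$ ($T{\left(m,s \right)} = -7 + \left(-12 + m\right) \left(m + 3\right) = -7 + \left(-12 + m\right) \left(3 + m\right)$)
$\frac{\frac{34 - 26}{5 + 0} \left(90 + 18\right)}{-47810} - T{\left(-22,Z \right)} \left(25 - 1\right) = \frac{\frac{34 - 26}{5 + 0} \left(90 + 18\right)}{-47810} - \left(-43 + \left(-22\right)^{2} - -198\right) \left(25 - 1\right) = \frac{8}{5} \cdot 108 \left(- \frac{1}{47810}\right) - \left(-43 + 484 + 198\right) 24 = 8 \cdot \frac{1}{5} \cdot 108 \left(- \frac{1}{47810}\right) - 639 \cdot 24 = \frac{8}{5} \cdot 108 \left(- \frac{1}{47810}\right) - 15336 = \frac{864}{5} \left(- \frac{1}{47810}\right) - 15336 = - \frac{432}{119525} - 15336 = - \frac{1833035832}{119525}$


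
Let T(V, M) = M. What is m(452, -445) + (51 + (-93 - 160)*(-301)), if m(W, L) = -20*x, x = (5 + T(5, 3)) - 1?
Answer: 76064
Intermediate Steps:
x = 7 (x = (5 + 3) - 1 = 8 - 1 = 7)
m(W, L) = -140 (m(W, L) = -20*7 = -140)
m(452, -445) + (51 + (-93 - 160)*(-301)) = -140 + (51 + (-93 - 160)*(-301)) = -140 + (51 - 253*(-301)) = -140 + (51 + 76153) = -140 + 76204 = 76064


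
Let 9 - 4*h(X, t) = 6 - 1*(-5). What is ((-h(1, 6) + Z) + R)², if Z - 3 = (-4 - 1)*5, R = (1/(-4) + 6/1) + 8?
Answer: 961/16 ≈ 60.063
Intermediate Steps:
h(X, t) = -½ (h(X, t) = 9/4 - (6 - 1*(-5))/4 = 9/4 - (6 + 5)/4 = 9/4 - ¼*11 = 9/4 - 11/4 = -½)
R = 55/4 (R = (1*(-¼) + 6*1) + 8 = (-¼ + 6) + 8 = 23/4 + 8 = 55/4 ≈ 13.750)
Z = -22 (Z = 3 + (-4 - 1)*5 = 3 - 5*5 = 3 - 25 = -22)
((-h(1, 6) + Z) + R)² = ((-1*(-½) - 22) + 55/4)² = ((½ - 22) + 55/4)² = (-43/2 + 55/4)² = (-31/4)² = 961/16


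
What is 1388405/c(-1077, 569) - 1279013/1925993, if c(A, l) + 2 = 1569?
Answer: 2672054097794/3018031031 ≈ 885.36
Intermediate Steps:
c(A, l) = 1567 (c(A, l) = -2 + 1569 = 1567)
1388405/c(-1077, 569) - 1279013/1925993 = 1388405/1567 - 1279013/1925993 = 2672054097794/3018031031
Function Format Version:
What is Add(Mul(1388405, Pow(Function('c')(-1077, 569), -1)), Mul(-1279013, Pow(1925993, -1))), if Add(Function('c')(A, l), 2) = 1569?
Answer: Rational(2672054097794, 3018031031) ≈ 885.36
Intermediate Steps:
Function('c')(A, l) = 1567 (Function('c')(A, l) = Add(-2, 1569) = 1567)
Add(Mul(1388405, Pow(Function('c')(-1077, 569), -1)), Mul(-1279013, Pow(1925993, -1))) = Add(Mul(1388405, Pow(1567, -1)), Mul(-1279013, Pow(1925993, -1))) = Add(Mul(1388405, Rational(1, 1567)), Mul(-1279013, Rational(1, 1925993))) = Add(Rational(1388405, 1567), Rational(-1279013, 1925993)) = Rational(2672054097794, 3018031031)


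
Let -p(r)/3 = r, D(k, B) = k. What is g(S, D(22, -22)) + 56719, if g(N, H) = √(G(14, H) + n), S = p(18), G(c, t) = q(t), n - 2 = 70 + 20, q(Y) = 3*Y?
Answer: 56719 + √158 ≈ 56732.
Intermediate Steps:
n = 92 (n = 2 + (70 + 20) = 2 + 90 = 92)
p(r) = -3*r
G(c, t) = 3*t
S = -54 (S = -3*18 = -54)
g(N, H) = √(92 + 3*H) (g(N, H) = √(3*H + 92) = √(92 + 3*H))
g(S, D(22, -22)) + 56719 = √(92 + 3*22) + 56719 = √(92 + 66) + 56719 = √158 + 56719 = 56719 + √158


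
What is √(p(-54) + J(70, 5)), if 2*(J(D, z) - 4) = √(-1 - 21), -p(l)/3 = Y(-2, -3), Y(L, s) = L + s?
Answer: √(76 + 2*I*√22)/2 ≈ 4.3672 + 0.26851*I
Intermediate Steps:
p(l) = 15 (p(l) = -3*(-2 - 3) = -3*(-5) = 15)
J(D, z) = 4 + I*√22/2 (J(D, z) = 4 + √(-1 - 21)/2 = 4 + √(-22)/2 = 4 + (I*√22)/2 = 4 + I*√22/2)
√(p(-54) + J(70, 5)) = √(15 + (4 + I*√22/2)) = √(19 + I*√22/2)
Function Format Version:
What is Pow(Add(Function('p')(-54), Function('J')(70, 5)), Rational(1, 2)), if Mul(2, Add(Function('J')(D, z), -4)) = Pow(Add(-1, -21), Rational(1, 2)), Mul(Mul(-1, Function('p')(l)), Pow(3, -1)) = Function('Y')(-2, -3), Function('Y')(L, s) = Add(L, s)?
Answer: Mul(Rational(1, 2), Pow(Add(76, Mul(2, I, Pow(22, Rational(1, 2)))), Rational(1, 2))) ≈ Add(4.3672, Mul(0.26851, I))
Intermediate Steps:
Function('p')(l) = 15 (Function('p')(l) = Mul(-3, Add(-2, -3)) = Mul(-3, -5) = 15)
Function('J')(D, z) = Add(4, Mul(Rational(1, 2), I, Pow(22, Rational(1, 2)))) (Function('J')(D, z) = Add(4, Mul(Rational(1, 2), Pow(Add(-1, -21), Rational(1, 2)))) = Add(4, Mul(Rational(1, 2), Pow(-22, Rational(1, 2)))) = Add(4, Mul(Rational(1, 2), Mul(I, Pow(22, Rational(1, 2))))) = Add(4, Mul(Rational(1, 2), I, Pow(22, Rational(1, 2)))))
Pow(Add(Function('p')(-54), Function('J')(70, 5)), Rational(1, 2)) = Pow(Add(15, Add(4, Mul(Rational(1, 2), I, Pow(22, Rational(1, 2))))), Rational(1, 2)) = Pow(Add(19, Mul(Rational(1, 2), I, Pow(22, Rational(1, 2)))), Rational(1, 2))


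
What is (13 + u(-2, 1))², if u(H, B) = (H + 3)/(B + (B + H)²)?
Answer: 729/4 ≈ 182.25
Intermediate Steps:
u(H, B) = (3 + H)/(B + (B + H)²)
(13 + u(-2, 1))² = (13 + (3 - 2)/(1 + (1 - 2)²))² = (13 + 1/(1 + (-1)²))² = (13 + 1/(1 + 1))² = (13 + 1/2)² = (13 + (½)*1)² = (13 + ½)² = (27/2)² = 729/4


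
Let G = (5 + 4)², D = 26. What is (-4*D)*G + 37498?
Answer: 29074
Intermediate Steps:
G = 81 (G = 9² = 81)
(-4*D)*G + 37498 = -4*26*81 + 37498 = -104*81 + 37498 = -8424 + 37498 = 29074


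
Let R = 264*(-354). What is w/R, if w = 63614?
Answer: -31807/46728 ≈ -0.68068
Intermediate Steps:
R = -93456
w/R = 63614/(-93456) = 63614*(-1/93456) = -31807/46728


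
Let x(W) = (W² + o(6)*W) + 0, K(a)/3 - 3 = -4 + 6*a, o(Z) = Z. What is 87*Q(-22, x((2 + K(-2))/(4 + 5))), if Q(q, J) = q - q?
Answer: 0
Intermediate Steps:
K(a) = -3 + 18*a (K(a) = 9 + 3*(-4 + 6*a) = 9 + (-12 + 18*a) = -3 + 18*a)
x(W) = W² + 6*W (x(W) = (W² + 6*W) + 0 = W² + 6*W)
Q(q, J) = 0
87*Q(-22, x((2 + K(-2))/(4 + 5))) = 87*0 = 0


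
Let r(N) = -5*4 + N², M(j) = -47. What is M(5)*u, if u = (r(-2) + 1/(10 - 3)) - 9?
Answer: 8178/7 ≈ 1168.3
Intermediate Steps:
r(N) = -20 + N²
u = -174/7 (u = ((-20 + (-2)²) + 1/(10 - 3)) - 9 = ((-20 + 4) + 1/7) - 9 = (-16 + ⅐) - 9 = -111/7 - 9 = -174/7 ≈ -24.857)
M(5)*u = -47*(-174/7) = 8178/7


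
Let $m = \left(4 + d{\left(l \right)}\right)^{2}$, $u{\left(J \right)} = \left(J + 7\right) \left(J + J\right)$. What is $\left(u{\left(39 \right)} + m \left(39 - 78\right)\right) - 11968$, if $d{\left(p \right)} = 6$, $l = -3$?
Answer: $-12280$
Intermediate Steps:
$u{\left(J \right)} = 2 J \left(7 + J\right)$ ($u{\left(J \right)} = \left(7 + J\right) 2 J = 2 J \left(7 + J\right)$)
$m = 100$ ($m = \left(4 + 6\right)^{2} = 10^{2} = 100$)
$\left(u{\left(39 \right)} + m \left(39 - 78\right)\right) - 11968 = \left(2 \cdot 39 \left(7 + 39\right) + 100 \left(39 - 78\right)\right) - 11968 = \left(2 \cdot 39 \cdot 46 + 100 \left(-39\right)\right) - 11968 = \left(3588 - 3900\right) - 11968 = -312 - 11968 = -12280$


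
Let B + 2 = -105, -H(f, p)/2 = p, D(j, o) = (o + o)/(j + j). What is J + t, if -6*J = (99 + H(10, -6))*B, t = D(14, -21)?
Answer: 1978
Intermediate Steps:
D(j, o) = o/j (D(j, o) = (2*o)/((2*j)) = (2*o)*(1/(2*j)) = o/j)
H(f, p) = -2*p
B = -107 (B = -2 - 105 = -107)
t = -3/2 (t = -21/14 = -21*1/14 = -3/2 ≈ -1.5000)
J = 3959/2 (J = -(99 - 2*(-6))*(-107)/6 = -(99 + 12)*(-107)/6 = -37*(-107)/2 = -⅙*(-11877) = 3959/2 ≈ 1979.5)
J + t = 3959/2 - 3/2 = 1978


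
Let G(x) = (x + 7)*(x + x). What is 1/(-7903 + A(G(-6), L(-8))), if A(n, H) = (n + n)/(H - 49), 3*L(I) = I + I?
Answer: -163/1288117 ≈ -0.00012654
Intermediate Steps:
G(x) = 2*x*(7 + x) (G(x) = (7 + x)*(2*x) = 2*x*(7 + x))
L(I) = 2*I/3 (L(I) = (I + I)/3 = (2*I)/3 = 2*I/3)
A(n, H) = 2*n/(-49 + H) (A(n, H) = (2*n)/(-49 + H) = 2*n/(-49 + H))
1/(-7903 + A(G(-6), L(-8))) = 1/(-7903 + 2*(2*(-6)*(7 - 6))/(-49 + (⅔)*(-8))) = 1/(-7903 + 2*(2*(-6)*1)/(-49 - 16/3)) = 1/(-7903 + 2*(-12)/(-163/3)) = 1/(-7903 + 2*(-12)*(-3/163)) = 1/(-7903 + 72/163) = 1/(-1288117/163) = -163/1288117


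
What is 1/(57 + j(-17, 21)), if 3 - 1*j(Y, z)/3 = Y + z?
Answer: 1/54 ≈ 0.018519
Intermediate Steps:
j(Y, z) = 9 - 3*Y - 3*z (j(Y, z) = 9 - 3*(Y + z) = 9 + (-3*Y - 3*z) = 9 - 3*Y - 3*z)
1/(57 + j(-17, 21)) = 1/(57 + (9 - 3*(-17) - 3*21)) = 1/(57 + (9 + 51 - 63)) = 1/(57 - 3) = 1/54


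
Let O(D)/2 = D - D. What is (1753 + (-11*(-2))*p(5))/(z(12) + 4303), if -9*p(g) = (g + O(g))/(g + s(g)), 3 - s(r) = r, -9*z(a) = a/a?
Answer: 47221/116178 ≈ 0.40645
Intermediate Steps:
O(D) = 0 (O(D) = 2*(D - D) = 2*0 = 0)
z(a) = -⅑ (z(a) = -a/(9*a) = -⅑*1 = -⅑)
s(r) = 3 - r
p(g) = -g/27 (p(g) = -(g + 0)/(9*(g + (3 - g))) = -g/(9*3) = -g/27)
(1753 + (-11*(-2))*p(5))/(z(12) + 4303) = (1753 + (-11*(-2))*(-1/27*5))/(-⅑ + 4303) = (1753 + 22*(-5/27))/(38726/9) = (1753 - 110/27)*(9/38726) = (47221/27)*(9/38726) = 47221/116178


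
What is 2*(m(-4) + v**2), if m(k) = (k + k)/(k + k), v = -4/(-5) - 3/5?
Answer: 52/25 ≈ 2.0800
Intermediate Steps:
v = 1/5 (v = -4*(-1/5) - 3*1/5 = 4/5 - 3/5 = 1/5 ≈ 0.20000)
m(k) = 1 (m(k) = (2*k)/((2*k)) = (2*k)*(1/(2*k)) = 1)
2*(m(-4) + v**2) = 2*(1 + (1/5)**2) = 2*(1 + 1/25) = 2*(26/25) = 52/25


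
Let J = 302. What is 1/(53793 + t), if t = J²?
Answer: 1/144997 ≈ 6.8967e-6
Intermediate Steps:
t = 91204 (t = 302² = 91204)
1/(53793 + t) = 1/(53793 + 91204) = 1/144997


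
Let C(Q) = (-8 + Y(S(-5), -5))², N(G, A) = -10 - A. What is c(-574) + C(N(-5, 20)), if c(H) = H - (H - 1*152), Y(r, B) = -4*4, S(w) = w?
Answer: 728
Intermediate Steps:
Y(r, B) = -16
C(Q) = 576 (C(Q) = (-8 - 16)² = (-24)² = 576)
c(H) = 152 (c(H) = H - (H - 152) = H - (-152 + H) = H + (152 - H) = 152)
c(-574) + C(N(-5, 20)) = 152 + 576 = 728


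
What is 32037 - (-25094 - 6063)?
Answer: 63194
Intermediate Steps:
32037 - (-25094 - 6063) = 32037 - 1*(-31157) = 32037 + 31157 = 63194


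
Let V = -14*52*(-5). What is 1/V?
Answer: 1/3640 ≈ 0.00027473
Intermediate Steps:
V = 3640 (V = -728*(-5) = 3640)
1/V = 1/3640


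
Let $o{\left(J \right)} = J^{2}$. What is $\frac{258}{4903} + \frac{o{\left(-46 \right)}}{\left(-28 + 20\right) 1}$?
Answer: $- \frac{2593171}{9806} \approx -264.45$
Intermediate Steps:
$\frac{258}{4903} + \frac{o{\left(-46 \right)}}{\left(-28 + 20\right) 1} = \frac{258}{4903} + \frac{\left(-46\right)^{2}}{\left(-28 + 20\right) 1} = 258 \cdot \frac{1}{4903} + \frac{2116}{\left(-8\right) 1} = \frac{258}{4903} + \frac{2116}{-8} = \frac{258}{4903} + 2116 \left(- \frac{1}{8}\right) = \frac{258}{4903} - \frac{529}{2} = - \frac{2593171}{9806}$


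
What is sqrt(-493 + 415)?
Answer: I*sqrt(78) ≈ 8.8318*I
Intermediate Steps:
sqrt(-493 + 415) = sqrt(-78) = I*sqrt(78)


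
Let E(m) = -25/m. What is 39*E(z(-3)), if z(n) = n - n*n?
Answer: 325/4 ≈ 81.250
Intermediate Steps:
z(n) = n - n**2
39*E(z(-3)) = 39*(-25*(-1/(3*(1 - 1*(-3))))) = 39*(-25*(-1/(3*(1 + 3)))) = 39*(-25/((-3*4))) = 39*(-25/(-12)) = 39*(-25*(-1/12)) = 39*(25/12) = 325/4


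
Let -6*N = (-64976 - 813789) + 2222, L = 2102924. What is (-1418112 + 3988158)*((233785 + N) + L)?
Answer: 6380908923777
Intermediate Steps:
N = 292181/2 (N = -((-64976 - 813789) + 2222)/6 = -(-878765 + 2222)/6 = -1/6*(-876543) = 292181/2 ≈ 1.4609e+5)
(-1418112 + 3988158)*((233785 + N) + L) = (-1418112 + 3988158)*((233785 + 292181/2) + 2102924) = 2570046*(759751/2 + 2102924) = 2570046*(4965599/2) = 6380908923777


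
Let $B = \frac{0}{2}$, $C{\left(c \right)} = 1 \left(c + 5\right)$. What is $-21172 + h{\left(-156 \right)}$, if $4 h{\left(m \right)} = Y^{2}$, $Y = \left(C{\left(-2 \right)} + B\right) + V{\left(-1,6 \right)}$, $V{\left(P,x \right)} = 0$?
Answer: $- \frac{84679}{4} \approx -21170.0$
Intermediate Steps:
$C{\left(c \right)} = 5 + c$ ($C{\left(c \right)} = 1 \left(5 + c\right) = 5 + c$)
$B = 0$ ($B = 0 \cdot \frac{1}{2} = 0$)
$Y = 3$ ($Y = \left(\left(5 - 2\right) + 0\right) + 0 = \left(3 + 0\right) + 0 = 3 + 0 = 3$)
$h{\left(m \right)} = \frac{9}{4}$ ($h{\left(m \right)} = \frac{3^{2}}{4} = \frac{1}{4} \cdot 9 = \frac{9}{4}$)
$-21172 + h{\left(-156 \right)} = -21172 + \frac{9}{4} = - \frac{84679}{4}$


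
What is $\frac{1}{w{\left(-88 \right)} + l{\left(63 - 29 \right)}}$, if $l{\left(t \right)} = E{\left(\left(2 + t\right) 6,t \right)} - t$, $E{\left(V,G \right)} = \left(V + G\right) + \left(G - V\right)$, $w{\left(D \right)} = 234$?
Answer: $\frac{1}{268} \approx 0.0037313$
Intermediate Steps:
$E{\left(V,G \right)} = 2 G$ ($E{\left(V,G \right)} = \left(G + V\right) + \left(G - V\right) = 2 G$)
$l{\left(t \right)} = t$ ($l{\left(t \right)} = 2 t - t = t$)
$\frac{1}{w{\left(-88 \right)} + l{\left(63 - 29 \right)}} = \frac{1}{234 + \left(63 - 29\right)} = \frac{1}{234 + 34} = \frac{1}{268}$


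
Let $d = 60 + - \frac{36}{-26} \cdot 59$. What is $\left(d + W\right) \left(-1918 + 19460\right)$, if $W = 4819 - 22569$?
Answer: $- \frac{4015504136}{13} \approx -3.0888 \cdot 10^{8}$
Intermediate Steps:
$d = \frac{1842}{13}$ ($d = 60 + \left(-36\right) \left(- \frac{1}{26}\right) 59 = 60 + \frac{18}{13} \cdot 59 = 60 + \frac{1062}{13} = \frac{1842}{13} \approx 141.69$)
$W = -17750$ ($W = 4819 - 22569 = -17750$)
$\left(d + W\right) \left(-1918 + 19460\right) = \left(\frac{1842}{13} - 17750\right) \left(-1918 + 19460\right) = \left(- \frac{228908}{13}\right) 17542 = - \frac{4015504136}{13}$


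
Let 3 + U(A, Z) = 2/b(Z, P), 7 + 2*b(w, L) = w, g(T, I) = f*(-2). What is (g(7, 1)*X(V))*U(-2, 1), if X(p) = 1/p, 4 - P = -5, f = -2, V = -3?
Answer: 44/9 ≈ 4.8889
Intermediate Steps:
P = 9 (P = 4 - 1*(-5) = 4 + 5 = 9)
g(T, I) = 4 (g(T, I) = -2*(-2) = 4)
b(w, L) = -7/2 + w/2
U(A, Z) = -3 + 2/(-7/2 + Z/2)
(g(7, 1)*X(V))*U(-2, 1) = (4/(-3))*((25 - 3*1)/(-7 + 1)) = (4*(-1/3))*((25 - 3)/(-6)) = -(-2)*22/9 = -4/3*(-11/3) = 44/9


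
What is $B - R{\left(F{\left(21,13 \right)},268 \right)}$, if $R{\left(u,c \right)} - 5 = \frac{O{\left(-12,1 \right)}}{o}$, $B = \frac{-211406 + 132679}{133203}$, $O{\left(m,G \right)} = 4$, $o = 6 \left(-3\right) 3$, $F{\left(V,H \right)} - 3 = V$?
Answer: $- \frac{6613876}{1198827} \approx -5.517$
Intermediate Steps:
$F{\left(V,H \right)} = 3 + V$
$o = -54$ ($o = \left(-18\right) 3 = -54$)
$B = - \frac{78727}{133203}$ ($B = \left(-78727\right) \frac{1}{133203} = - \frac{78727}{133203} \approx -0.59103$)
$R{\left(u,c \right)} = \frac{133}{27}$ ($R{\left(u,c \right)} = 5 + \frac{4}{-54} = 5 + 4 \left(- \frac{1}{54}\right) = 5 - \frac{2}{27} = \frac{133}{27}$)
$B - R{\left(F{\left(21,13 \right)},268 \right)} = - \frac{78727}{133203} - \frac{133}{27} = - \frac{6613876}{1198827}$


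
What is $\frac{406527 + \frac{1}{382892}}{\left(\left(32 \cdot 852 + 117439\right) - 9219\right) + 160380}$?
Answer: $\frac{155655936085}{113283958688} \approx 1.374$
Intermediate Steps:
$\frac{406527 + \frac{1}{382892}}{\left(\left(32 \cdot 852 + 117439\right) - 9219\right) + 160380} = \frac{406527 + \frac{1}{382892}}{\left(\left(27264 + 117439\right) - 9219\right) + 160380} = \frac{155655936085}{382892 \left(\left(144703 - 9219\right) + 160380\right)} = \frac{155655936085}{382892 \left(135484 + 160380\right)} = \frac{155655936085}{382892 \cdot 295864} = \frac{155655936085}{382892} \cdot \frac{1}{295864} = \frac{155655936085}{113283958688}$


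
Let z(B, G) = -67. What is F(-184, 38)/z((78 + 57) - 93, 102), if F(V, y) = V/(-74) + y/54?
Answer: -3187/66933 ≈ -0.047615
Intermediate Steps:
F(V, y) = -V/74 + y/54 (F(V, y) = V*(-1/74) + y*(1/54) = -V/74 + y/54)
F(-184, 38)/z((78 + 57) - 93, 102) = (-1/74*(-184) + (1/54)*38)/(-67) = (92/37 + 19/27)*(-1/67) = (3187/999)*(-1/67) = -3187/66933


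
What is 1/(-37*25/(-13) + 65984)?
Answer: 13/858717 ≈ 1.5139e-5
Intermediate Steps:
1/(-37*25/(-13) + 65984) = 1/(-925*(-1/13) + 65984) = 1/(925/13 + 65984) = 1/(858717/13) = 13/858717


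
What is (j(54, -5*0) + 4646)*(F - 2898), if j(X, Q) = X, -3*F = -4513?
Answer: -19650700/3 ≈ -6.5502e+6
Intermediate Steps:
F = 4513/3 (F = -1/3*(-4513) = 4513/3 ≈ 1504.3)
(j(54, -5*0) + 4646)*(F - 2898) = (54 + 4646)*(4513/3 - 2898) = 4700*(-4181/3) = -19650700/3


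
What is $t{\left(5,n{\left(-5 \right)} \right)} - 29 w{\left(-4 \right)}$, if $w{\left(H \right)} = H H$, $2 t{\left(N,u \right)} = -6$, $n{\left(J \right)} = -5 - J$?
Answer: $-467$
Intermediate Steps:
$t{\left(N,u \right)} = -3$ ($t{\left(N,u \right)} = \frac{1}{2} \left(-6\right) = -3$)
$w{\left(H \right)} = H^{2}$
$t{\left(5,n{\left(-5 \right)} \right)} - 29 w{\left(-4 \right)} = -3 - 29 \left(-4\right)^{2} = -3 - 464 = -467$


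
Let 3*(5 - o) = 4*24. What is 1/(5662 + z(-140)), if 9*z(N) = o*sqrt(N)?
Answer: 2831/16029752 + 3*I*sqrt(35)/16029752 ≈ 0.00017661 + 1.1072e-6*I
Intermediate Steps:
o = -27 (o = 5 - 4*24/3 = 5 - 1/3*96 = 5 - 32 = -27)
z(N) = -3*sqrt(N) (z(N) = (-27*sqrt(N))/9 = -3*sqrt(N))
1/(5662 + z(-140)) = 1/(5662 - 6*I*sqrt(35))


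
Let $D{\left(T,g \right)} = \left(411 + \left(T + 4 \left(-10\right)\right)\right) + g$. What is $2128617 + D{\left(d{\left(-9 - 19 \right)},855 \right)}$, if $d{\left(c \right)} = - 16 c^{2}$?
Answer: $2117299$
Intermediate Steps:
$D{\left(T,g \right)} = 371 + T + g$ ($D{\left(T,g \right)} = \left(411 + \left(T - 40\right)\right) + g = \left(411 + \left(-40 + T\right)\right) + g = \left(371 + T\right) + g = 371 + T + g$)
$2128617 + D{\left(d{\left(-9 - 19 \right)},855 \right)} = 2128617 + \left(371 - 16 \left(-9 - 19\right)^{2} + 855\right) = 2128617 + \left(371 - 16 \left(-28\right)^{2} + 855\right) = 2128617 + \left(371 - 12544 + 855\right) = 2128617 - 11318 = 2117299$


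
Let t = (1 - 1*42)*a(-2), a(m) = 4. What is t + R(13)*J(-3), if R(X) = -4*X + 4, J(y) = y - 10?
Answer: 460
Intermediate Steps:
J(y) = -10 + y
R(X) = 4 - 4*X
t = -164 (t = (1 - 1*42)*4 = (1 - 42)*4 = -41*4 = -164)
t + R(13)*J(-3) = -164 + (4 - 4*13)*(-10 - 3) = -164 + (4 - 52)*(-13) = -164 - 48*(-13) = -164 + 624 = 460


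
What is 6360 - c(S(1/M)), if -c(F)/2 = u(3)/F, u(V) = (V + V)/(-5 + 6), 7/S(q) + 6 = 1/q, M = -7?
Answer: 44364/7 ≈ 6337.7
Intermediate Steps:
S(q) = 7/(-6 + 1/q)
u(V) = 2*V (u(V) = (2*V)/1 = (2*V)*1 = 2*V)
c(F) = -12/F (c(F) = -2*2*3/F = -12/F)
6360 - c(S(1/M)) = 6360 - (-12)/((-7/(-7*(-1 + 6/(-7))))) = 6360 - (-12)/((-7*(-⅐)/(-1 + 6*(-⅐)))) = 6360 - (-12)/((-7*(-⅐)/(-1 - 6/7))) = 6360 - (-12)/((-7*(-⅐)/(-13/7))) = 6360 - (-12)/((-7*(-⅐)*(-7/13))) = 6360 - (-12)/(-7/13) = 6360 - (-12)*(-13)/7 = 6360 - 1*156/7 = 6360 - 156/7 = 44364/7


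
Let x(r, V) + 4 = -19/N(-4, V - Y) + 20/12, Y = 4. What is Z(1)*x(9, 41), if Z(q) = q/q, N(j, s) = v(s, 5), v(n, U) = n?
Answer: -316/111 ≈ -2.8468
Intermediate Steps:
N(j, s) = s
Z(q) = 1
x(r, V) = -7/3 - 19/(-4 + V) (x(r, V) = -4 + (-19/(V - 1*4) + 20/12) = -4 + (-19/(V - 4) + 20*(1/12)) = -4 + (-19/(-4 + V) + 5/3) = -4 + (5/3 - 19/(-4 + V)) = -7/3 - 19/(-4 + V))
Z(1)*x(9, 41) = 1*((-29 - 7*41)/(3*(-4 + 41))) = 1*((⅓)*(-29 - 287)/37) = 1*((⅓)*(1/37)*(-316)) = 1*(-316/111) = -316/111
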